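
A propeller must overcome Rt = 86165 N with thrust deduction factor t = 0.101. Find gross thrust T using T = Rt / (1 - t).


Formula: T = Rt / (1 - t)
Step 1 — (1 - t) = 1 - 0.101 = 0.899
Step 2 — T = 86165 / 0.899 ≈ 95845 N (5 s.f.)

95845 N


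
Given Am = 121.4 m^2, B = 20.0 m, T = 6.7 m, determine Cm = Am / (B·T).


Formula: Cm = Am / (B * T)
Step 1 — B * T = 20.0 * 6.7 = 134.0 m^2
Step 2 — Cm = 121.4 / 134.0 ≈ 0.90597 (5 s.f.)

0.90597


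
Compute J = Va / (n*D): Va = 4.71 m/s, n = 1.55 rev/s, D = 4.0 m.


Formula: J = Va / (n * D)
Step 1 — n * D = 1.55 * 4.0 = 6.2
Step 2 — J = 4.71 / 6.2 ≈ 0.75968 (5 s.f.)

0.75968


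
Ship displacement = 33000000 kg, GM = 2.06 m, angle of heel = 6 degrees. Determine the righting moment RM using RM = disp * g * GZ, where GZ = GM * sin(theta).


Formula: GZ = GM * sin(theta); RM = disp * g * GZ
Step 1 — GZ = 2.06 * sin(6°) = 2.06 * 0.104528 = 0.215328 m
Step 2 — RM = 33000000 * 9.81 * 0.215328 ≈ 69708000 N·m (5 s.f.)

69708000 N·m


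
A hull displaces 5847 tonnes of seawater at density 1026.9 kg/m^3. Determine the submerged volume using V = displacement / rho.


Formula: V = mass / rho
Step 1 — convert tonnes to kg: 5847 t * 1000 = 5847000 kg
Step 2 — V = 5847000 / 1026.9 ≈ 5693.8 m^3 (5 s.f.)

5693.8 m^3


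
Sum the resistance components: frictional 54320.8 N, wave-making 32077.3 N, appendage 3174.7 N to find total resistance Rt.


Formula: Rt = Rf + Rw + Ra
Substituting: Rt = 54320.8 + 32077.3 + 3174.7
Result: Rt = 89572.8 N

89572.8 N


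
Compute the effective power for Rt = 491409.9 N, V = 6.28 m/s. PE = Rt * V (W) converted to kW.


Formula: PE = Rt * V / 1000 (kW)
Step 1 — PE (W) = 491409.9 * 6.28 = 3086054.172 W
Step 2 — PE (kW) = 3086054.172 / 1000 ≈ 3086.1 kW (5 s.f.)

3086.1 kW


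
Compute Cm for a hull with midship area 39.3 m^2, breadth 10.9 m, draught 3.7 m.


Formula: Cm = Am / (B * T)
Step 1 — B * T = 10.9 * 3.7 = 40.33 m^2
Step 2 — Cm = 39.3 / 40.33 ≈ 0.97446 (5 s.f.)

0.97446


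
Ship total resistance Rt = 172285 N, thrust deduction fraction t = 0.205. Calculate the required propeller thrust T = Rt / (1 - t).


Formula: T = Rt / (1 - t)
Step 1 — (1 - t) = 1 - 0.205 = 0.795
Step 2 — T = 172285 / 0.795 ≈ 216710 N (5 s.f.)

216710 N


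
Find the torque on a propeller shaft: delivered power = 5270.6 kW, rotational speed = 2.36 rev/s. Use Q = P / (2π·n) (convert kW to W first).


Formula: Q = P_W / (2 * pi * n)
Step 1 — P_W = 5270.6 kW * 1000 = 5270600.0 W
Step 2 — 2 * pi * n = 2 * pi * 2.36 = 14.828317
Step 3 — Q = 5270600.0 / 14.828317 ≈ 355440 N·m (5 s.f.)

355440 N·m


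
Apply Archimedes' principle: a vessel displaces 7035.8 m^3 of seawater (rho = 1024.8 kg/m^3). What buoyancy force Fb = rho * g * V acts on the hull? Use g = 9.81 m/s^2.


Formula: Fb = rho * g * V
Substituting: Fb = 1024.8 * 9.81 * 7035.8
Intermediate: 1024.8 * 9.81 = 10053.288
Result: Fb = 10053.288 * 7035.8 ≈ 70733000 N (5 s.f.)

70733000 N


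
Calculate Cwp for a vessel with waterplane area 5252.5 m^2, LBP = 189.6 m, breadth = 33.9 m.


Formula: Cwp = Aw / (L * B)
Step 1 — L * B = 189.6 * 33.9 = 6427.44 m^2
Step 2 — Cwp = 5252.5 / 6427.44 ≈ 0.81720 (5 s.f.)

0.81720


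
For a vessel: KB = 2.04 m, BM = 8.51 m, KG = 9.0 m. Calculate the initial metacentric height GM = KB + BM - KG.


Formula: GM = KB + BM - KG
Step 1 — KM = KB + BM = 2.04 + 8.51 = 10.55 m
Step 2 — GM = KM - KG = 10.55 - 9.0 = 1.55 m

1.55 m


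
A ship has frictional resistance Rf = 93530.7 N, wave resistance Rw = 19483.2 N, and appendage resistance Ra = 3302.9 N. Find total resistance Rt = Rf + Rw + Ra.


Formula: Rt = Rf + Rw + Ra
Substituting: Rt = 93530.7 + 19483.2 + 3302.9
Result: Rt = 116316.8 N

116316.8 N


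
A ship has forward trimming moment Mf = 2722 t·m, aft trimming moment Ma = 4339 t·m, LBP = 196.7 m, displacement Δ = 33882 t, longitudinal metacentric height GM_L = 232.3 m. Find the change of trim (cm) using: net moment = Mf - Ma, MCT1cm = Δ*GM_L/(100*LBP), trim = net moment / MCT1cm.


Formula: net trimming moment = Mf - Ma; MCT1cm = Δ*GM_L/(100*LBP); trim = net moment / MCT1cm
Step 1 — net trimming moment = 2722 - 4339 = -1617 t·m
Step 2 — MCT1cm = 33882 * 232.3 / (100 * 196.7) = 400.1418 t·m/cm
Step 3 — trim = -1617 / 400.1418 ≈ -4.0411 cm (5 s.f.)

-4.0411 cm


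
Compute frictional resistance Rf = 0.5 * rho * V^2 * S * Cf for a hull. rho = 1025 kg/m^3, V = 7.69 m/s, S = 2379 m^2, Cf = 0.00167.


Formula: Rf = 0.5 * rho * V^2 * S * Cf
Step 1 — V^2 = 7.69^2 = 59.1361
Step 2 — 0.5 * rho * V^2 = 0.5 * 1025 * 59.1361 = 30307.25125
Step 3 — Rf = 30307.25125 * 2379 * 0.00167 ≈ 120410 N (5 s.f.)

120410 N


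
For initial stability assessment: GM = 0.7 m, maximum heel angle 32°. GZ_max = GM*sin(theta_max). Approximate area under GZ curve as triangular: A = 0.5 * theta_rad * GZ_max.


Formula: GZ_max = GM * sin(theta); Area = 0.5 * theta_rad * GZ_max
Step 1 — GZ_max = 0.7 * sin(32°) = 0.7 * 0.529919 = 0.370943 m
Step 2 — theta_rad = 32 * pi/180 = 0.558505 rad
Step 3 — Area = 0.5 * 0.558505 * 0.370943 ≈ 0.10359 m·rad (5 s.f.)

0.10359 m·rad


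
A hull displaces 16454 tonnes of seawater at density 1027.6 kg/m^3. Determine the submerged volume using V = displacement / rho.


Formula: V = mass / rho
Step 1 — convert tonnes to kg: 16454 t * 1000 = 16454000 kg
Step 2 — V = 16454000 / 1027.6 ≈ 16012 m^3 (5 s.f.)

16012 m^3


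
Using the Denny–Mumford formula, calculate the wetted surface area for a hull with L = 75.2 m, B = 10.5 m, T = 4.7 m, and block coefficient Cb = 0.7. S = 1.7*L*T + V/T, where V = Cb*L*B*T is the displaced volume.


Formula: S = 1.7*L*T + V/T with V = Cb*L*B*T, i.e. S = L * (1.7*T + Cb*B)
Step 1 — 1.7*T = 1.7 * 4.7 = 7.99 m
Step 2 — Cb*B = 0.7 * 10.5 = 7.35 m
Step 3 — 1.7*T + Cb*B = 7.99 + 7.35 = 15.34 m
Step 4 — S = 75.2 * 15.34 ≈ 1153.6 m^2 (5 s.f.)

1153.6 m^2


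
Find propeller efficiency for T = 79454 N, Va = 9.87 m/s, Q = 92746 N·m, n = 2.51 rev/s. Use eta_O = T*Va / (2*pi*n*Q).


Formula: eta = T * Va / (2 * pi * n * Q)
Step 1 — numerator = T * Va = 79454 * 9.87 = 784210.98
Step 2 — 2 * pi * n = 2 * pi * 2.51 = 15.770795
Step 3 — denominator = 15.770795 * 92746 = 1462678.15
Step 4 — eta = 784210.98 / 1462678.15 ≈ 0.53615 (5 s.f.)

0.53615


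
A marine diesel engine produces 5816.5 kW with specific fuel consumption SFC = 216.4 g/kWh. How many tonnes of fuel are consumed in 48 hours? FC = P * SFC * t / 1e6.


Formula: FC (tonnes) = P * SFC * t / 1,000,000
Step 1 — P * SFC * t = 5816.5 * 216.4 * 48 = 60417148.8 g
Step 2 — FC (tonnes) = 60417148.8 / 1,000,000 ≈ 60.417 tonnes (5 s.f.)

60.417 tonnes


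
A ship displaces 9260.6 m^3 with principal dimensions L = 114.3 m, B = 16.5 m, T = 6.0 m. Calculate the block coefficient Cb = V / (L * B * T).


Formula: Cb = V / (L * B * T)
Step 1 — L * B * T = 114.3 * 16.5 * 6.0 = 11315.7 m^3
Step 2 — Cb = 9260.6 / 11315.7 ≈ 0.81839 (5 s.f.)

0.81839


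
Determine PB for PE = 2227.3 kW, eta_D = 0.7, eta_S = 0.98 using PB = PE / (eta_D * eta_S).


Formula: PB = PE / (eta_D * eta_S)
Step 1 — combined efficiency = eta_D * eta_S = 0.7 * 0.98 = 0.686
Step 2 — PB = 2227.3 / 0.686 ≈ 3246.8 kW (5 s.f.)

3246.8 kW


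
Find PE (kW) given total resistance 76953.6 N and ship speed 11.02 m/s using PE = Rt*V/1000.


Formula: PE = Rt * V / 1000 (kW)
Step 1 — PE (W) = 76953.6 * 11.02 = 848028.672 W
Step 2 — PE (kW) = 848028.672 / 1000 ≈ 848.03 kW (5 s.f.)

848.03 kW


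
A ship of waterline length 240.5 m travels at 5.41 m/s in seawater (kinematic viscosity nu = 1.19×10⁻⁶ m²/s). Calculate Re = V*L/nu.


Formula: Re = V * L / nu
Step 1 — V * L = 5.41 * 240.5 = 1301.105 m^2/s
Step 2 — Re = 1301.105 / 1.19e-6 = 1.09e+09

1.09e+09


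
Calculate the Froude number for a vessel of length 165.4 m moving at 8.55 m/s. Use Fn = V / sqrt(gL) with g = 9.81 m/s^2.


Formula: Fn = V / sqrt(g * L)
Step 1 — g * L = 9.81 * 165.4 = 1622.574
Step 2 — sqrt(g * L) = sqrt(1622.574) = 40.281187
Step 3 — Fn = 8.55 / 40.281187 ≈ 0.21226 (5 s.f.)

0.21226


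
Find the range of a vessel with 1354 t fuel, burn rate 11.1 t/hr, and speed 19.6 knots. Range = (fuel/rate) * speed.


Formula: endurance = fuel / rate; range = endurance * speed
Step 1 — endurance = 1354 / 11.1 = 121.982 hours
Step 2 — range = 121.982 * 19.6 ≈ 2390.8 nautical miles (5 s.f.)

2390.8 NM


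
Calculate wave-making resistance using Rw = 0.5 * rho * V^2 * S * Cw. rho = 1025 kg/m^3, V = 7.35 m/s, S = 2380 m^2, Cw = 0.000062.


Formula: Rw = 0.5 * rho * V^2 * S * Cw
Step 1 — V^2 = 7.35^2 = 54.0225
Step 2 — 0.5 * rho * V^2 = 0.5 * 1025 * 54.0225 = 27686.53125
Step 3 — Rw = 27686.53125 * 2380 * 0.000062 ≈ 4085.4 N (5 s.f.)

4085.4 N


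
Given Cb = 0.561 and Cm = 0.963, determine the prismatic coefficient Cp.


Formula: Cp = Cb / Cm
Substituting: Cp = 0.561 / 0.963
Result: Cp ≈ 0.58255 (5 s.f.)

0.58255


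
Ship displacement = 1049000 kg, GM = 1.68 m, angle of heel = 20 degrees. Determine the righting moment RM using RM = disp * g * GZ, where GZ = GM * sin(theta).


Formula: GZ = GM * sin(theta); RM = disp * g * GZ
Step 1 — GZ = 1.68 * sin(20°) = 1.68 * 0.34202 = 0.574594 m
Step 2 — RM = 1049000 * 9.81 * 0.574594 ≈ 5913000 N·m (5 s.f.)

5913000 N·m


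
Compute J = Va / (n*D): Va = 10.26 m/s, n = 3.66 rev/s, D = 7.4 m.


Formula: J = Va / (n * D)
Step 1 — n * D = 3.66 * 7.4 = 27.084
Step 2 — J = 10.26 / 27.084 ≈ 0.37882 (5 s.f.)

0.37882


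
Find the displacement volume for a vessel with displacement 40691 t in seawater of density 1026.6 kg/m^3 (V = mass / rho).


Formula: V = mass / rho
Step 1 — convert tonnes to kg: 40691 t * 1000 = 40691000 kg
Step 2 — V = 40691000 / 1026.6 ≈ 39637 m^3 (5 s.f.)

39637 m^3


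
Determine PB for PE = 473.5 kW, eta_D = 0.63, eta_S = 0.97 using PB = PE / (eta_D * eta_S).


Formula: PB = PE / (eta_D * eta_S)
Step 1 — combined efficiency = eta_D * eta_S = 0.63 * 0.97 = 0.6111
Step 2 — PB = 473.5 / 0.6111 ≈ 774.83 kW (5 s.f.)

774.83 kW


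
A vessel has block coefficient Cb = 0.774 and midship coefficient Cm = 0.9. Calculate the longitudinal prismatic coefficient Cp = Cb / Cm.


Formula: Cp = Cb / Cm
Substituting: Cp = 0.774 / 0.9
Result: Cp ≈ 0.86000 (5 s.f.)

0.86000


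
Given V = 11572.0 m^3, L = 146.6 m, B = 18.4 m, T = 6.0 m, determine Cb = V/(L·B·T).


Formula: Cb = V / (L * B * T)
Step 1 — L * B * T = 146.6 * 18.4 * 6.0 = 16184.64 m^3
Step 2 — Cb = 11572.0 / 16184.64 ≈ 0.71500 (5 s.f.)

0.71500


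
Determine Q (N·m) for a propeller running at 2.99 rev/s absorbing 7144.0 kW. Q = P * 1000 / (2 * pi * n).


Formula: Q = P_W / (2 * pi * n)
Step 1 — P_W = 7144.0 kW * 1000 = 7144000.0 W
Step 2 — 2 * pi * n = 2 * pi * 2.99 = 18.786724
Step 3 — Q = 7144000.0 / 18.786724 ≈ 380270 N·m (5 s.f.)

380270 N·m


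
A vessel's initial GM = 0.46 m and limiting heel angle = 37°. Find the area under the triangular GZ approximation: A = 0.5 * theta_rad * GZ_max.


Formula: GZ_max = GM * sin(theta); Area = 0.5 * theta_rad * GZ_max
Step 1 — GZ_max = 0.46 * sin(37°) = 0.46 * 0.601815 = 0.276835 m
Step 2 — theta_rad = 37 * pi/180 = 0.645772 rad
Step 3 — Area = 0.5 * 0.645772 * 0.276835 ≈ 0.089386 m·rad (5 s.f.)

0.089386 m·rad


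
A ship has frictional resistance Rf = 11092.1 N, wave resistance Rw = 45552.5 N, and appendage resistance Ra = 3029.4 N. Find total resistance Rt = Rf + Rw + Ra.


Formula: Rt = Rf + Rw + Ra
Substituting: Rt = 11092.1 + 45552.5 + 3029.4
Result: Rt = 59674.0 N

59674.0 N


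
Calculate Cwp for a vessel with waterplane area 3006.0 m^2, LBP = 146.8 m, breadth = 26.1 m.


Formula: Cwp = Aw / (L * B)
Step 1 — L * B = 146.8 * 26.1 = 3831.48 m^2
Step 2 — Cwp = 3006.0 / 3831.48 ≈ 0.78455 (5 s.f.)

0.78455


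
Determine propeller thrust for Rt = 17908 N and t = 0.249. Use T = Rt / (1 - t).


Formula: T = Rt / (1 - t)
Step 1 — (1 - t) = 1 - 0.249 = 0.751
Step 2 — T = 17908 / 0.751 ≈ 23846 N (5 s.f.)

23846 N


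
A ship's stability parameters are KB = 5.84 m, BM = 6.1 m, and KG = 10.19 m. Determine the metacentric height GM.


Formula: GM = KB + BM - KG
Step 1 — KM = KB + BM = 5.84 + 6.1 = 11.94 m
Step 2 — GM = KM - KG = 11.94 - 10.19 = 1.75 m

1.75 m


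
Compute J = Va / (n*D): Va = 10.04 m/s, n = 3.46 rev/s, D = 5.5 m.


Formula: J = Va / (n * D)
Step 1 — n * D = 3.46 * 5.5 = 19.03
Step 2 — J = 10.04 / 19.03 ≈ 0.52759 (5 s.f.)

0.52759


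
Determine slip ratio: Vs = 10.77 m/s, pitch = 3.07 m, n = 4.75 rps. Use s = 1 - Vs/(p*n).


Formula: s = 1 - Vs / (p * n)
Step 1 — p * n = 3.07 * 4.75 = 14.5825
Step 2 — Vs / (p*n) = 10.77 / 14.5825 = 0.738556 (6 d.p.)
Step 3 — s = 1 - 0.738556 = 0.261444

0.261444


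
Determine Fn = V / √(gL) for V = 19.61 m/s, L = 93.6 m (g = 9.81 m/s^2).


Formula: Fn = V / sqrt(g * L)
Step 1 — g * L = 9.81 * 93.6 = 918.216
Step 2 — sqrt(g * L) = sqrt(918.216) = 30.302079
Step 3 — Fn = 19.61 / 30.302079 ≈ 0.64715 (5 s.f.)

0.64715


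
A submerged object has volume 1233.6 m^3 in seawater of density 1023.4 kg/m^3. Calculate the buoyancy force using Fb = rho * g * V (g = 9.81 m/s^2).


Formula: Fb = rho * g * V
Substituting: Fb = 1023.4 * 9.81 * 1233.6
Intermediate: 1023.4 * 9.81 = 10039.554
Result: Fb = 10039.554 * 1233.6 ≈ 12385000 N (5 s.f.)

12385000 N


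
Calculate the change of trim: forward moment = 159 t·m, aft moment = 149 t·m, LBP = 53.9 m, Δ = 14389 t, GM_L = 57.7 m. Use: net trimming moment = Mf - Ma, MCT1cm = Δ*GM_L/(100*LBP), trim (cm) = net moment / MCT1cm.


Formula: net trimming moment = Mf - Ma; MCT1cm = Δ*GM_L/(100*LBP); trim = net moment / MCT1cm
Step 1 — net trimming moment = 159 - 149 = 10 t·m
Step 2 — MCT1cm = 14389 * 57.7 / (100 * 53.9) = 154.0344 t·m/cm
Step 3 — trim = 10 / 154.0344 ≈ 0.064921 cm (5 s.f.)

0.064921 cm


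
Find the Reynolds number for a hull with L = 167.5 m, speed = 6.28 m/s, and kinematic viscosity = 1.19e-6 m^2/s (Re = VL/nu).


Formula: Re = V * L / nu
Step 1 — V * L = 6.28 * 167.5 = 1051.9 m^2/s
Step 2 — Re = 1051.9 / 1.19e-6 = 8.84e+08

8.84e+08


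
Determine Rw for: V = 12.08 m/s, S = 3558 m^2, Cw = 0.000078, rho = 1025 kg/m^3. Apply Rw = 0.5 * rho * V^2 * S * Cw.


Formula: Rw = 0.5 * rho * V^2 * S * Cw
Step 1 — V^2 = 12.08^2 = 145.9264
Step 2 — 0.5 * rho * V^2 = 0.5 * 1025 * 145.9264 = 74787.28
Step 3 — Rw = 74787.28 * 3558 * 0.000078 ≈ 20755 N (5 s.f.)

20755 N


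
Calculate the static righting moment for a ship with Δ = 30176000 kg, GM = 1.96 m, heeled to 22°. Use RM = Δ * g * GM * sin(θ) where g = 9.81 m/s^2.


Formula: GZ = GM * sin(theta); RM = disp * g * GZ
Step 1 — GZ = 1.96 * sin(22°) = 1.96 * 0.374607 = 0.73423 m
Step 2 — RM = 30176000 * 9.81 * 0.73423 ≈ 217350000 N·m (5 s.f.)

217350000 N·m


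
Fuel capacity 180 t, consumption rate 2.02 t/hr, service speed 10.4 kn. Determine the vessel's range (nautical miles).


Formula: endurance = fuel / rate; range = endurance * speed
Step 1 — endurance = 180 / 2.02 = 89.1089 hours
Step 2 — range = 89.1089 * 10.4 ≈ 926.73 nautical miles (5 s.f.)

926.73 NM


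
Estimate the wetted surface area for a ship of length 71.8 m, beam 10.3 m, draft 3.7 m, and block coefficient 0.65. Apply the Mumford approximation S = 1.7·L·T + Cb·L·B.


Formula: S = 1.7*L*T + V/T with V = Cb*L*B*T, i.e. S = L * (1.7*T + Cb*B)
Step 1 — 1.7*T = 1.7 * 3.7 = 6.29 m
Step 2 — Cb*B = 0.65 * 10.3 = 6.695 m
Step 3 — 1.7*T + Cb*B = 6.29 + 6.695 = 12.985 m
Step 4 — S = 71.8 * 12.985 ≈ 932.32 m^2 (5 s.f.)

932.32 m^2


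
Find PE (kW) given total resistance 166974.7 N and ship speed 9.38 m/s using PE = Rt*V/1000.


Formula: PE = Rt * V / 1000 (kW)
Step 1 — PE (W) = 166974.7 * 9.38 = 1566222.686 W
Step 2 — PE (kW) = 1566222.686 / 1000 ≈ 1566.2 kW (5 s.f.)

1566.2 kW


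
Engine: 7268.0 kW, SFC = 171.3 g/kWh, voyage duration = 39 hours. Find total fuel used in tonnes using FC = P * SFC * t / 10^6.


Formula: FC (tonnes) = P * SFC * t / 1,000,000
Step 1 — P * SFC * t = 7268.0 * 171.3 * 39 = 48555327.6 g
Step 2 — FC (tonnes) = 48555327.6 / 1,000,000 ≈ 48.555 tonnes (5 s.f.)

48.555 tonnes


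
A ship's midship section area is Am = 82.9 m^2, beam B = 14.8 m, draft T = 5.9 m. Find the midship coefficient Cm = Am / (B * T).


Formula: Cm = Am / (B * T)
Step 1 — B * T = 14.8 * 5.9 = 87.32 m^2
Step 2 — Cm = 82.9 / 87.32 ≈ 0.94938 (5 s.f.)

0.94938


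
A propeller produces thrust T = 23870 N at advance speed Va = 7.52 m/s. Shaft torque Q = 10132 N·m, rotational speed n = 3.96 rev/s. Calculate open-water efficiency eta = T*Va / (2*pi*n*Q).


Formula: eta = T * Va / (2 * pi * n * Q)
Step 1 — numerator = T * Va = 23870 * 7.52 = 179502.4
Step 2 — 2 * pi * n = 2 * pi * 3.96 = 24.881414
Step 3 — denominator = 24.881414 * 10132 = 252098.49
Step 4 — eta = 179502.4 / 252098.49 ≈ 0.71203 (5 s.f.)

0.71203


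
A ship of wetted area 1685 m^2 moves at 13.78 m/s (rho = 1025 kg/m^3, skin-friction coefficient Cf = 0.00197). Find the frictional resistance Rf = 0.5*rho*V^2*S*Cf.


Formula: Rf = 0.5 * rho * V^2 * S * Cf
Step 1 — V^2 = 13.78^2 = 189.8884
Step 2 — 0.5 * rho * V^2 = 0.5 * 1025 * 189.8884 = 97317.805
Step 3 — Rf = 97317.805 * 1685 * 0.00197 ≈ 323040 N (5 s.f.)

323040 N


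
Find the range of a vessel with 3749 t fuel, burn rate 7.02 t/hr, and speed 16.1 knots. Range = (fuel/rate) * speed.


Formula: endurance = fuel / rate; range = endurance * speed
Step 1 — endurance = 3749 / 7.02 = 534.0456 hours
Step 2 — range = 534.0456 * 16.1 ≈ 8598.1 nautical miles (5 s.f.)

8598.1 NM


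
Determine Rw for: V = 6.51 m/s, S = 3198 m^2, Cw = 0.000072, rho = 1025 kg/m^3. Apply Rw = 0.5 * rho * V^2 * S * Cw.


Formula: Rw = 0.5 * rho * V^2 * S * Cw
Step 1 — V^2 = 6.51^2 = 42.3801
Step 2 — 0.5 * rho * V^2 = 0.5 * 1025 * 42.3801 = 21719.80125
Step 3 — Rw = 21719.80125 * 3198 * 0.000072 ≈ 5001.1 N (5 s.f.)

5001.1 N


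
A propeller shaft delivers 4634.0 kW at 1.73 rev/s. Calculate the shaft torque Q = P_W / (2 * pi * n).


Formula: Q = P_W / (2 * pi * n)
Step 1 — P_W = 4634.0 kW * 1000 = 4634000.0 W
Step 2 — 2 * pi * n = 2 * pi * 1.73 = 10.869911
Step 3 — Q = 4634000.0 / 10.869911 ≈ 426310 N·m (5 s.f.)

426310 N·m


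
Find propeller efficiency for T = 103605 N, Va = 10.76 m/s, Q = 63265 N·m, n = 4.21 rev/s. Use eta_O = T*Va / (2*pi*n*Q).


Formula: eta = T * Va / (2 * pi * n * Q)
Step 1 — numerator = T * Va = 103605 * 10.76 = 1114789.8
Step 2 — 2 * pi * n = 2 * pi * 4.21 = 26.45221
Step 3 — denominator = 26.45221 * 63265 = 1673499.07
Step 4 — eta = 1114789.8 / 1673499.07 ≈ 0.66614 (5 s.f.)

0.66614


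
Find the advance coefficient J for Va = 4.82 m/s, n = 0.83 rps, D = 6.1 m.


Formula: J = Va / (n * D)
Step 1 — n * D = 0.83 * 6.1 = 5.063
Step 2 — J = 4.82 / 5.063 ≈ 0.95200 (5 s.f.)

0.95200


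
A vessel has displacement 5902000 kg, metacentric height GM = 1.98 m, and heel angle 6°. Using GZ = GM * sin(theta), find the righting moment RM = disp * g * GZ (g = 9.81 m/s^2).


Formula: GZ = GM * sin(theta); RM = disp * g * GZ
Step 1 — GZ = 1.98 * sin(6°) = 1.98 * 0.104528 = 0.206965 m
Step 2 — RM = 5902000 * 9.81 * 0.206965 ≈ 11983000 N·m (5 s.f.)

11983000 N·m


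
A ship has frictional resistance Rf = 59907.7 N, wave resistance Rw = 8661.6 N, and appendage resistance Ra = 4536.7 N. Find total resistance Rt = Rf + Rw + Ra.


Formula: Rt = Rf + Rw + Ra
Substituting: Rt = 59907.7 + 8661.6 + 4536.7
Result: Rt = 73106.0 N

73106.0 N


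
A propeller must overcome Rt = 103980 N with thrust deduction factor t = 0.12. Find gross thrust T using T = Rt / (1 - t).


Formula: T = Rt / (1 - t)
Step 1 — (1 - t) = 1 - 0.12 = 0.88
Step 2 — T = 103980 / 0.88 ≈ 118160 N (5 s.f.)

118160 N


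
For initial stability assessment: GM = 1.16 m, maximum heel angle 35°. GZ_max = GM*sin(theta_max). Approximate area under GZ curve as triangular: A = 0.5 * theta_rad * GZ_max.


Formula: GZ_max = GM * sin(theta); Area = 0.5 * theta_rad * GZ_max
Step 1 — GZ_max = 1.16 * sin(35°) = 1.16 * 0.573576 = 0.665348 m
Step 2 — theta_rad = 35 * pi/180 = 0.610865 rad
Step 3 — Area = 0.5 * 0.610865 * 0.665348 ≈ 0.20322 m·rad (5 s.f.)

0.20322 m·rad


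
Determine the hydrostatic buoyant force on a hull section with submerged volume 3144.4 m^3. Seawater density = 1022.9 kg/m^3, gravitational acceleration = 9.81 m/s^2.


Formula: Fb = rho * g * V
Substituting: Fb = 1022.9 * 9.81 * 3144.4
Intermediate: 1022.9 * 9.81 = 10034.649
Result: Fb = 10034.649 * 3144.4 ≈ 31553000 N (5 s.f.)

31553000 N


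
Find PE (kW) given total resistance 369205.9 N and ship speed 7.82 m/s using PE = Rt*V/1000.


Formula: PE = Rt * V / 1000 (kW)
Step 1 — PE (W) = 369205.9 * 7.82 = 2887190.138 W
Step 2 — PE (kW) = 2887190.138 / 1000 ≈ 2887.2 kW (5 s.f.)

2887.2 kW


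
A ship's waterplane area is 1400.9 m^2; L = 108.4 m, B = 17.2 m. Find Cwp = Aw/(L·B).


Formula: Cwp = Aw / (L * B)
Step 1 — L * B = 108.4 * 17.2 = 1864.48 m^2
Step 2 — Cwp = 1400.9 / 1864.48 ≈ 0.75136 (5 s.f.)

0.75136


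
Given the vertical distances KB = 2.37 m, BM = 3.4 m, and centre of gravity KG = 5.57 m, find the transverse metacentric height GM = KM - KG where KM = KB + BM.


Formula: GM = KB + BM - KG
Step 1 — KM = KB + BM = 2.37 + 3.4 = 5.77 m
Step 2 — GM = KM - KG = 5.77 - 5.57 = 0.2 m

0.2 m


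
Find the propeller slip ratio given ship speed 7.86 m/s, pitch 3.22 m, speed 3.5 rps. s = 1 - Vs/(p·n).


Formula: s = 1 - Vs / (p * n)
Step 1 — p * n = 3.22 * 3.5 = 11.27
Step 2 — Vs / (p*n) = 7.86 / 11.27 = 0.697427 (6 d.p.)
Step 3 — s = 1 - 0.697427 = 0.302573

0.302573


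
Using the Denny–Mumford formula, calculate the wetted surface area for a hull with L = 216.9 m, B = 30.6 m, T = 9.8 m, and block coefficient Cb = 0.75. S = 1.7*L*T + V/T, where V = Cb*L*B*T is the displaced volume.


Formula: S = 1.7*L*T + V/T with V = Cb*L*B*T, i.e. S = L * (1.7*T + Cb*B)
Step 1 — 1.7*T = 1.7 * 9.8 = 16.66 m
Step 2 — Cb*B = 0.75 * 30.6 = 22.95 m
Step 3 — 1.7*T + Cb*B = 16.66 + 22.95 = 39.61 m
Step 4 — S = 216.9 * 39.61 ≈ 8591.4 m^2 (5 s.f.)

8591.4 m^2


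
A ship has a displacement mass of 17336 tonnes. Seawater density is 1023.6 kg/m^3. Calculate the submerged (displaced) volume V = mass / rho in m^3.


Formula: V = mass / rho
Step 1 — convert tonnes to kg: 17336 t * 1000 = 17336000 kg
Step 2 — V = 17336000 / 1023.6 ≈ 16936 m^3 (5 s.f.)

16936 m^3


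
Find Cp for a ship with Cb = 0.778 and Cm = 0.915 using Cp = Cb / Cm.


Formula: Cp = Cb / Cm
Substituting: Cp = 0.778 / 0.915
Result: Cp ≈ 0.85027 (5 s.f.)

0.85027


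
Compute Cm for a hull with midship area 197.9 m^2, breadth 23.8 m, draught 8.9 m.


Formula: Cm = Am / (B * T)
Step 1 — B * T = 23.8 * 8.9 = 211.82 m^2
Step 2 — Cm = 197.9 / 211.82 ≈ 0.93428 (5 s.f.)

0.93428


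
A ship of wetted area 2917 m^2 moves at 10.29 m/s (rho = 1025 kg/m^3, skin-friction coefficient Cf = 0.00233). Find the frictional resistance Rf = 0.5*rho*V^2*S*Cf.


Formula: Rf = 0.5 * rho * V^2 * S * Cf
Step 1 — V^2 = 10.29^2 = 105.8841
Step 2 — 0.5 * rho * V^2 = 0.5 * 1025 * 105.8841 = 54265.60125
Step 3 — Rf = 54265.60125 * 2917 * 0.00233 ≈ 368820 N (5 s.f.)

368820 N


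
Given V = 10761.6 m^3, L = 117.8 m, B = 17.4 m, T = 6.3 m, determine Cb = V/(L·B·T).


Formula: Cb = V / (L * B * T)
Step 1 — L * B * T = 117.8 * 17.4 * 6.3 = 12913.236 m^3
Step 2 — Cb = 10761.6 / 12913.236 ≈ 0.83338 (5 s.f.)

0.83338


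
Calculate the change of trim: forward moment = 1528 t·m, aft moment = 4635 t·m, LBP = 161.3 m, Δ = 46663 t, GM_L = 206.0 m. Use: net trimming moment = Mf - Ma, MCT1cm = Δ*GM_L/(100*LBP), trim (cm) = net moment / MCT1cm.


Formula: net trimming moment = Mf - Ma; MCT1cm = Δ*GM_L/(100*LBP); trim = net moment / MCT1cm
Step 1 — net trimming moment = 1528 - 4635 = -3107 t·m
Step 2 — MCT1cm = 46663 * 206.0 / (100 * 161.3) = 595.9441 t·m/cm
Step 3 — trim = -3107 / 595.9441 ≈ -5.2136 cm (5 s.f.)

-5.2136 cm


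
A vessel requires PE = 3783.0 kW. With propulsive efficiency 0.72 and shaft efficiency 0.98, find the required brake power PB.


Formula: PB = PE / (eta_D * eta_S)
Step 1 — combined efficiency = eta_D * eta_S = 0.72 * 0.98 = 0.7056
Step 2 — PB = 3783.0 / 0.7056 ≈ 5361.4 kW (5 s.f.)

5361.4 kW


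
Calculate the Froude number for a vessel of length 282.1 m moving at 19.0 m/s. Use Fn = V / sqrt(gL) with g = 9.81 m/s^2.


Formula: Fn = V / sqrt(g * L)
Step 1 — g * L = 9.81 * 282.1 = 2767.401
Step 2 — sqrt(g * L) = sqrt(2767.401) = 52.606093
Step 3 — Fn = 19.0 / 52.606093 ≈ 0.36117 (5 s.f.)

0.36117


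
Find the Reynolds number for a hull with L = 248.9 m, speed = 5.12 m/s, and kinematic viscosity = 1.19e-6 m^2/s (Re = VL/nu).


Formula: Re = V * L / nu
Step 1 — V * L = 5.12 * 248.9 = 1274.368 m^2/s
Step 2 — Re = 1274.368 / 1.19e-6 = 1.07e+09

1.07e+09


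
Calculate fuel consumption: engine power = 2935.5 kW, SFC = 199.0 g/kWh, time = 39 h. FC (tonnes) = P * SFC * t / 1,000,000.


Formula: FC (tonnes) = P * SFC * t / 1,000,000
Step 1 — P * SFC * t = 2935.5 * 199.0 * 39 = 22782415.5 g
Step 2 — FC (tonnes) = 22782415.5 / 1,000,000 ≈ 22.782 tonnes (5 s.f.)

22.782 tonnes


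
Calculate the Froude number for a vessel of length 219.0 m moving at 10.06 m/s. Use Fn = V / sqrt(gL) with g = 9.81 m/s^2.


Formula: Fn = V / sqrt(g * L)
Step 1 — g * L = 9.81 * 219.0 = 2148.39
Step 2 — sqrt(g * L) = sqrt(2148.39) = 46.350728
Step 3 — Fn = 10.06 / 46.350728 ≈ 0.21704 (5 s.f.)

0.21704


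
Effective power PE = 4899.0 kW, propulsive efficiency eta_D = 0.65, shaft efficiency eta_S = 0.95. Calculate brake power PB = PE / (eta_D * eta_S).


Formula: PB = PE / (eta_D * eta_S)
Step 1 — combined efficiency = eta_D * eta_S = 0.65 * 0.95 = 0.6175
Step 2 — PB = 4899.0 / 0.6175 ≈ 7933.6 kW (5 s.f.)

7933.6 kW


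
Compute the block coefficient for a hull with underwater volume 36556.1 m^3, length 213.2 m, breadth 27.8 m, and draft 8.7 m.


Formula: Cb = V / (L * B * T)
Step 1 — L * B * T = 213.2 * 27.8 * 8.7 = 51564.552 m^3
Step 2 — Cb = 36556.1 / 51564.552 ≈ 0.70894 (5 s.f.)

0.70894


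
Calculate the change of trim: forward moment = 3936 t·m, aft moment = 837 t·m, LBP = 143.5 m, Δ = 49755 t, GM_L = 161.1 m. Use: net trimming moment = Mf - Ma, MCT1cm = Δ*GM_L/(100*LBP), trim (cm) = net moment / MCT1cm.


Formula: net trimming moment = Mf - Ma; MCT1cm = Δ*GM_L/(100*LBP); trim = net moment / MCT1cm
Step 1 — net trimming moment = 3936 - 837 = 3099 t·m
Step 2 — MCT1cm = 49755 * 161.1 / (100 * 143.5) = 558.5736 t·m/cm
Step 3 — trim = 3099 / 558.5736 ≈ 5.5481 cm (5 s.f.)

5.5481 cm


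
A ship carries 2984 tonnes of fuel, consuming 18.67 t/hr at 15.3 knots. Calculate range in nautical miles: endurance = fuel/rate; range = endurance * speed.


Formula: endurance = fuel / rate; range = endurance * speed
Step 1 — endurance = 2984 / 18.67 = 159.8286 hours
Step 2 — range = 159.8286 * 15.3 ≈ 2445.4 nautical miles (5 s.f.)

2445.4 NM


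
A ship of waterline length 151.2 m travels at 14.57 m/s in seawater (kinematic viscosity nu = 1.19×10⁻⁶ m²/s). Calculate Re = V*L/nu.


Formula: Re = V * L / nu
Step 1 — V * L = 14.57 * 151.2 = 2202.984 m^2/s
Step 2 — Re = 2202.984 / 1.19e-6 = 1.85e+09

1.85e+09


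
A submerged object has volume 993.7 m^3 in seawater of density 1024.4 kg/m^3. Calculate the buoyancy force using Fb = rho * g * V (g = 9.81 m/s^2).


Formula: Fb = rho * g * V
Substituting: Fb = 1024.4 * 9.81 * 993.7
Intermediate: 1024.4 * 9.81 = 10049.364
Result: Fb = 10049.364 * 993.7 ≈ 9986100 N (5 s.f.)

9986100 N


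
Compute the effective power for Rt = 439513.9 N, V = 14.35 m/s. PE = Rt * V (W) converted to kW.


Formula: PE = Rt * V / 1000 (kW)
Step 1 — PE (W) = 439513.9 * 14.35 = 6307024.465 W
Step 2 — PE (kW) = 6307024.465 / 1000 ≈ 6307.0 kW (5 s.f.)

6307.0 kW


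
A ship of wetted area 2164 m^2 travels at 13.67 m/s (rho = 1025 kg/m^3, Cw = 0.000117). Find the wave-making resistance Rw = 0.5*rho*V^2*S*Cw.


Formula: Rw = 0.5 * rho * V^2 * S * Cw
Step 1 — V^2 = 13.67^2 = 186.8689
Step 2 — 0.5 * rho * V^2 = 0.5 * 1025 * 186.8689 = 95770.31125
Step 3 — Rw = 95770.31125 * 2164 * 0.000117 ≈ 24248 N (5 s.f.)

24248 N


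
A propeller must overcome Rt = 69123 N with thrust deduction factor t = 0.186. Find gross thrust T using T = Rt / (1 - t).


Formula: T = Rt / (1 - t)
Step 1 — (1 - t) = 1 - 0.186 = 0.814
Step 2 — T = 69123 / 0.814 ≈ 84918 N (5 s.f.)

84918 N


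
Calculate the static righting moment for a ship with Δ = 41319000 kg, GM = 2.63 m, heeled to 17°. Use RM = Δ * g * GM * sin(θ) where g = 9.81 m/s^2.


Formula: GZ = GM * sin(theta); RM = disp * g * GZ
Step 1 — GZ = 2.63 * sin(17°) = 2.63 * 0.292372 = 0.768938 m
Step 2 — RM = 41319000 * 9.81 * 0.768938 ≈ 311680000 N·m (5 s.f.)

311680000 N·m


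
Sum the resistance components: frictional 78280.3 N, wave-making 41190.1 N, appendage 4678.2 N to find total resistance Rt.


Formula: Rt = Rf + Rw + Ra
Substituting: Rt = 78280.3 + 41190.1 + 4678.2
Result: Rt = 124148.6 N

124148.6 N


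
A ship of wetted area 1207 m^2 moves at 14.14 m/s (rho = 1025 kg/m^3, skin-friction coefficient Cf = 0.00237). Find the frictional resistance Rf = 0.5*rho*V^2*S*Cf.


Formula: Rf = 0.5 * rho * V^2 * S * Cf
Step 1 — V^2 = 14.14^2 = 199.9396
Step 2 — 0.5 * rho * V^2 = 0.5 * 1025 * 199.9396 = 102469.045
Step 3 — Rf = 102469.045 * 1207 * 0.00237 ≈ 293120 N (5 s.f.)

293120 N


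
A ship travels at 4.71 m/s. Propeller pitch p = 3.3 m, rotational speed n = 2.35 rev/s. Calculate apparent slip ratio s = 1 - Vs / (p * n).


Formula: s = 1 - Vs / (p * n)
Step 1 — p * n = 3.3 * 2.35 = 7.755
Step 2 — Vs / (p*n) = 4.71 / 7.755 = 0.60735 (6 d.p.)
Step 3 — s = 1 - 0.60735 = 0.39265

0.39265


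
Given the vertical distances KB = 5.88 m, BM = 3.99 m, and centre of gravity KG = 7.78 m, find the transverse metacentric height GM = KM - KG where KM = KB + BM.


Formula: GM = KB + BM - KG
Step 1 — KM = KB + BM = 5.88 + 3.99 = 9.87 m
Step 2 — GM = KM - KG = 9.87 - 7.78 = 2.09 m

2.09 m


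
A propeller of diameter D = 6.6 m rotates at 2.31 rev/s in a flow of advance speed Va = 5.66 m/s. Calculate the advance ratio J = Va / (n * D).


Formula: J = Va / (n * D)
Step 1 — n * D = 2.31 * 6.6 = 15.246
Step 2 — J = 5.66 / 15.246 ≈ 0.37124 (5 s.f.)

0.37124


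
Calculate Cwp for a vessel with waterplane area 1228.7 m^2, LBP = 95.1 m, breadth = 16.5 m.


Formula: Cwp = Aw / (L * B)
Step 1 — L * B = 95.1 * 16.5 = 1569.15 m^2
Step 2 — Cwp = 1228.7 / 1569.15 ≈ 0.78304 (5 s.f.)

0.78304


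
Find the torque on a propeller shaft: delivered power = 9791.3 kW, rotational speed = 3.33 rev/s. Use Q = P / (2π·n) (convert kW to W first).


Formula: Q = P_W / (2 * pi * n)
Step 1 — P_W = 9791.3 kW * 1000 = 9791300.0 W
Step 2 — 2 * pi * n = 2 * pi * 3.33 = 20.923007
Step 3 — Q = 9791300.0 / 20.923007 ≈ 467970 N·m (5 s.f.)

467970 N·m


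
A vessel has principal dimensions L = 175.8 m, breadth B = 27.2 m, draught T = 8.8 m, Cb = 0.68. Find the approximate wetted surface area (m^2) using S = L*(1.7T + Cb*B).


Formula: S = 1.7*L*T + V/T with V = Cb*L*B*T, i.e. S = L * (1.7*T + Cb*B)
Step 1 — 1.7*T = 1.7 * 8.8 = 14.96 m
Step 2 — Cb*B = 0.68 * 27.2 = 18.496 m
Step 3 — 1.7*T + Cb*B = 14.96 + 18.496 = 33.456 m
Step 4 — S = 175.8 * 33.456 ≈ 5881.6 m^2 (5 s.f.)

5881.6 m^2


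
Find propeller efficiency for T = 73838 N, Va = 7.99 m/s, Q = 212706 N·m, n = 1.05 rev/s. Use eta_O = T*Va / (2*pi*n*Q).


Formula: eta = T * Va / (2 * pi * n * Q)
Step 1 — numerator = T * Va = 73838 * 7.99 = 589965.62
Step 2 — 2 * pi * n = 2 * pi * 1.05 = 6.597345
Step 3 — denominator = 6.597345 * 212706 = 1403294.87
Step 4 — eta = 589965.62 / 1403294.87 ≈ 0.42041 (5 s.f.)

0.42041


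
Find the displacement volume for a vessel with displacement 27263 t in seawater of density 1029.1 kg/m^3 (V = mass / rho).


Formula: V = mass / rho
Step 1 — convert tonnes to kg: 27263 t * 1000 = 27263000 kg
Step 2 — V = 27263000 / 1029.1 ≈ 26492 m^3 (5 s.f.)

26492 m^3


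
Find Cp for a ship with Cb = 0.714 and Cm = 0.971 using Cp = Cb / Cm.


Formula: Cp = Cb / Cm
Substituting: Cp = 0.714 / 0.971
Result: Cp ≈ 0.73532 (5 s.f.)

0.73532


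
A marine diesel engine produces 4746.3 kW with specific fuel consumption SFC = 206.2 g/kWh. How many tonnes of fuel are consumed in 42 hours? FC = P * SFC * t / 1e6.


Formula: FC (tonnes) = P * SFC * t / 1,000,000
Step 1 — P * SFC * t = 4746.3 * 206.2 * 42 = 41104856.52 g
Step 2 — FC (tonnes) = 41104856.52 / 1,000,000 ≈ 41.105 tonnes (5 s.f.)

41.105 tonnes


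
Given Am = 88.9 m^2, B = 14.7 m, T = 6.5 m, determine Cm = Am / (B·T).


Formula: Cm = Am / (B * T)
Step 1 — B * T = 14.7 * 6.5 = 95.55 m^2
Step 2 — Cm = 88.9 / 95.55 ≈ 0.93040 (5 s.f.)

0.93040


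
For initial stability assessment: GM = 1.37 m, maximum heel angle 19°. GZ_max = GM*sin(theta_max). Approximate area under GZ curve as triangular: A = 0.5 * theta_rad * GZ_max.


Formula: GZ_max = GM * sin(theta); Area = 0.5 * theta_rad * GZ_max
Step 1 — GZ_max = 1.37 * sin(19°) = 1.37 * 0.325568 = 0.446028 m
Step 2 — theta_rad = 19 * pi/180 = 0.331613 rad
Step 3 — Area = 0.5 * 0.331613 * 0.446028 ≈ 0.073954 m·rad (5 s.f.)

0.073954 m·rad


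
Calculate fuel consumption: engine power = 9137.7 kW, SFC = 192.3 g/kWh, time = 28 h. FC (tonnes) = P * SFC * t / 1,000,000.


Formula: FC (tonnes) = P * SFC * t / 1,000,000
Step 1 — P * SFC * t = 9137.7 * 192.3 * 28 = 49201031.88 g
Step 2 — FC (tonnes) = 49201031.88 / 1,000,000 ≈ 49.201 tonnes (5 s.f.)

49.201 tonnes


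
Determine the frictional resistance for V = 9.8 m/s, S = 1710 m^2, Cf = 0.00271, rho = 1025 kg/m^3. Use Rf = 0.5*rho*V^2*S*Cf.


Formula: Rf = 0.5 * rho * V^2 * S * Cf
Step 1 — V^2 = 9.8^2 = 96.04
Step 2 — 0.5 * rho * V^2 = 0.5 * 1025 * 96.04 = 49220.5
Step 3 — Rf = 49220.5 * 1710 * 0.00271 ≈ 228090 N (5 s.f.)

228090 N


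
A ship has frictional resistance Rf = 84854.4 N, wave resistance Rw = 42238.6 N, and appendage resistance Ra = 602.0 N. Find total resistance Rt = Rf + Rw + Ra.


Formula: Rt = Rf + Rw + Ra
Substituting: Rt = 84854.4 + 42238.6 + 602.0
Result: Rt = 127695.0 N

127695.0 N


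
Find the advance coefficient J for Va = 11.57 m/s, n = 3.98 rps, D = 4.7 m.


Formula: J = Va / (n * D)
Step 1 — n * D = 3.98 * 4.7 = 18.706
Step 2 — J = 11.57 / 18.706 ≈ 0.61852 (5 s.f.)

0.61852


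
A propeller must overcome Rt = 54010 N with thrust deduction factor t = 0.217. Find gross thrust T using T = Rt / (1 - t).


Formula: T = Rt / (1 - t)
Step 1 — (1 - t) = 1 - 0.217 = 0.783
Step 2 — T = 54010 / 0.783 ≈ 68978 N (5 s.f.)

68978 N


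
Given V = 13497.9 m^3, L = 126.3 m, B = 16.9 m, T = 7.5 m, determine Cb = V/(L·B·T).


Formula: Cb = V / (L * B * T)
Step 1 — L * B * T = 126.3 * 16.9 * 7.5 = 16008.525 m^3
Step 2 — Cb = 13497.9 / 16008.525 ≈ 0.84317 (5 s.f.)

0.84317


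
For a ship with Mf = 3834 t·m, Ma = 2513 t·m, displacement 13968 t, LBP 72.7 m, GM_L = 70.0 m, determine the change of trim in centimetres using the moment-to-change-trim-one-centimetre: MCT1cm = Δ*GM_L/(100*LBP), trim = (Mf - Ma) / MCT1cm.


Formula: net trimming moment = Mf - Ma; MCT1cm = Δ*GM_L/(100*LBP); trim = net moment / MCT1cm
Step 1 — net trimming moment = 3834 - 2513 = 1321 t·m
Step 2 — MCT1cm = 13968 * 70.0 / (100 * 72.7) = 134.4924 t·m/cm
Step 3 — trim = 1321 / 134.4924 ≈ 9.8221 cm (5 s.f.)

9.8221 cm


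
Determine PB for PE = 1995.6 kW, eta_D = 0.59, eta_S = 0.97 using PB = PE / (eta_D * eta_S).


Formula: PB = PE / (eta_D * eta_S)
Step 1 — combined efficiency = eta_D * eta_S = 0.59 * 0.97 = 0.5723
Step 2 — PB = 1995.6 / 0.5723 ≈ 3487.0 kW (5 s.f.)

3487.0 kW


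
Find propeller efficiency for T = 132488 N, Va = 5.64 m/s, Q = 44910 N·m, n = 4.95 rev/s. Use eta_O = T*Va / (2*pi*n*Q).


Formula: eta = T * Va / (2 * pi * n * Q)
Step 1 — numerator = T * Va = 132488 * 5.64 = 747232.32
Step 2 — 2 * pi * n = 2 * pi * 4.95 = 31.101767
Step 3 — denominator = 31.101767 * 44910 = 1396780.36
Step 4 — eta = 747232.32 / 1396780.36 ≈ 0.53497 (5 s.f.)

0.53497


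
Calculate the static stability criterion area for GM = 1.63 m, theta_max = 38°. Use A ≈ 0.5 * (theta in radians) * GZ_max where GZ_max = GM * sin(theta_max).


Formula: GZ_max = GM * sin(theta); Area = 0.5 * theta_rad * GZ_max
Step 1 — GZ_max = 1.63 * sin(38°) = 1.63 * 0.615661 = 1.003527 m
Step 2 — theta_rad = 38 * pi/180 = 0.663225 rad
Step 3 — Area = 0.5 * 0.663225 * 1.003527 ≈ 0.33278 m·rad (5 s.f.)

0.33278 m·rad


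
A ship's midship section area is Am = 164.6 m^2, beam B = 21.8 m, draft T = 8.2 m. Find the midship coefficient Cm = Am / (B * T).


Formula: Cm = Am / (B * T)
Step 1 — B * T = 21.8 * 8.2 = 178.76 m^2
Step 2 — Cm = 164.6 / 178.76 ≈ 0.92079 (5 s.f.)

0.92079


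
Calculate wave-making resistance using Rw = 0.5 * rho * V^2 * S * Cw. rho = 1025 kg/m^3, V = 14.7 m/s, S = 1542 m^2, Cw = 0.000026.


Formula: Rw = 0.5 * rho * V^2 * S * Cw
Step 1 — V^2 = 14.7^2 = 216.09
Step 2 — 0.5 * rho * V^2 = 0.5 * 1025 * 216.09 = 110746.125
Step 3 — Rw = 110746.125 * 1542 * 0.000026 ≈ 4440.0 N (5 s.f.)

4440.0 N


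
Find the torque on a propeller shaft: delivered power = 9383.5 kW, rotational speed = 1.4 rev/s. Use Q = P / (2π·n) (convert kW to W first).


Formula: Q = P_W / (2 * pi * n)
Step 1 — P_W = 9383.5 kW * 1000 = 9383500.0 W
Step 2 — 2 * pi * n = 2 * pi * 1.4 = 8.796459
Step 3 — Q = 9383500.0 / 8.796459 ≈ 1066700 N·m (5 s.f.)

1066700 N·m


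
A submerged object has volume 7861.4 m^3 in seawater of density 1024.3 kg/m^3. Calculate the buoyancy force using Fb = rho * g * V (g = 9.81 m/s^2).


Formula: Fb = rho * g * V
Substituting: Fb = 1024.3 * 9.81 * 7861.4
Intermediate: 1024.3 * 9.81 = 10048.383
Result: Fb = 10048.383 * 7861.4 ≈ 78994000 N (5 s.f.)

78994000 N


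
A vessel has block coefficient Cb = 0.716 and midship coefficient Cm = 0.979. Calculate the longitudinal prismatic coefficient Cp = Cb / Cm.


Formula: Cp = Cb / Cm
Substituting: Cp = 0.716 / 0.979
Result: Cp ≈ 0.73136 (5 s.f.)

0.73136


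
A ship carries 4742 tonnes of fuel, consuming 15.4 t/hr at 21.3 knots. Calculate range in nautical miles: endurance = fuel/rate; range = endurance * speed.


Formula: endurance = fuel / rate; range = endurance * speed
Step 1 — endurance = 4742 / 15.4 = 307.9221 hours
Step 2 — range = 307.9221 * 21.3 ≈ 6558.7 nautical miles (5 s.f.)

6558.7 NM


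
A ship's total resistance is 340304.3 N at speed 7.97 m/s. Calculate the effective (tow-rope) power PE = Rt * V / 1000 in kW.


Formula: PE = Rt * V / 1000 (kW)
Step 1 — PE (W) = 340304.3 * 7.97 = 2712225.271 W
Step 2 — PE (kW) = 2712225.271 / 1000 ≈ 2712.2 kW (5 s.f.)

2712.2 kW


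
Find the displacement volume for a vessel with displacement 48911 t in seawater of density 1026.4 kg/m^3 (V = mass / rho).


Formula: V = mass / rho
Step 1 — convert tonnes to kg: 48911 t * 1000 = 48911000 kg
Step 2 — V = 48911000 / 1026.4 ≈ 47653 m^3 (5 s.f.)

47653 m^3


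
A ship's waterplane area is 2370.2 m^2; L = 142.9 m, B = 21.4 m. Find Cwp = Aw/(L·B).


Formula: Cwp = Aw / (L * B)
Step 1 — L * B = 142.9 * 21.4 = 3058.06 m^2
Step 2 — Cwp = 2370.2 / 3058.06 ≈ 0.77507 (5 s.f.)

0.77507
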